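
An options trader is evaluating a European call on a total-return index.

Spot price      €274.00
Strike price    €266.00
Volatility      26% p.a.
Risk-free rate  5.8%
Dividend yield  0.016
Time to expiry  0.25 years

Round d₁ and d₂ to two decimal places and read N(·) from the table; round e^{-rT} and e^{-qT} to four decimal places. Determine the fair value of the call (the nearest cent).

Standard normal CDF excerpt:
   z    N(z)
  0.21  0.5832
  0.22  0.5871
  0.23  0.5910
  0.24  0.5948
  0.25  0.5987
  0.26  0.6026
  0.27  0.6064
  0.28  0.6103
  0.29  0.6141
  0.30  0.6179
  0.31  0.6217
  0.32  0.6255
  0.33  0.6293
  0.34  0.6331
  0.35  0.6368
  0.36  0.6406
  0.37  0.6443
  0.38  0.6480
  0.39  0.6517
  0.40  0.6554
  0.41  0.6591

σ√T = 0.26 × 0.5000 = 0.1300
d₁ = [ln(274/266) + (0.058 − 0.016 + 0.26²/2)·0.25] / 0.1300 = [0.0296 + 0.0190] / 0.1300 = 0.3737 ⇒ 0.37
d₂ = d₁ − σ√T = 0.3737 − 0.1300 = 0.2437 ⇒ 0.24
exp(−qT) = exp(−0.016·0.25) = 0.9960;  exp(−rT) = exp(−0.058·0.25) = 0.9856
C = 274·0.9960·N(0.37) − 266·0.9856·N(0.24) = 274·0.9960·0.6443 − 266·0.9856·0.5948 = 175.8320 − 155.9385 = 19.8936

€19.89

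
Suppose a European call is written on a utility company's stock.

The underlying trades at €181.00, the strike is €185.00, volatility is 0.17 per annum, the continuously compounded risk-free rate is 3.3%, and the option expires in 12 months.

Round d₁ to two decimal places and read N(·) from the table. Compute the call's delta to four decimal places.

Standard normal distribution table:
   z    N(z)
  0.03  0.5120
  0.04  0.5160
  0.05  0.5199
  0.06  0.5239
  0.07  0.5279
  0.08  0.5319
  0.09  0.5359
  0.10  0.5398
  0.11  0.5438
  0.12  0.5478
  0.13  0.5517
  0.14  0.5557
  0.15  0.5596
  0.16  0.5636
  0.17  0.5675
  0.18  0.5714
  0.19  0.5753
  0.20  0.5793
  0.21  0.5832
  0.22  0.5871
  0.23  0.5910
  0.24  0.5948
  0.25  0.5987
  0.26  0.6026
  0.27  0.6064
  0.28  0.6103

σ√T = 0.17 × 1.0000 = 0.1700
d₁ = [ln(181/185) + (0.033 + 0.17²/2)·1] / 0.1700 = [-0.0219 + 0.0475] / 0.1700 = 0.1505 ⇒ 0.15
N(d₁) = N(0.15) = 0.5596
Δ_call = N(d₁) = 0.5596

0.5596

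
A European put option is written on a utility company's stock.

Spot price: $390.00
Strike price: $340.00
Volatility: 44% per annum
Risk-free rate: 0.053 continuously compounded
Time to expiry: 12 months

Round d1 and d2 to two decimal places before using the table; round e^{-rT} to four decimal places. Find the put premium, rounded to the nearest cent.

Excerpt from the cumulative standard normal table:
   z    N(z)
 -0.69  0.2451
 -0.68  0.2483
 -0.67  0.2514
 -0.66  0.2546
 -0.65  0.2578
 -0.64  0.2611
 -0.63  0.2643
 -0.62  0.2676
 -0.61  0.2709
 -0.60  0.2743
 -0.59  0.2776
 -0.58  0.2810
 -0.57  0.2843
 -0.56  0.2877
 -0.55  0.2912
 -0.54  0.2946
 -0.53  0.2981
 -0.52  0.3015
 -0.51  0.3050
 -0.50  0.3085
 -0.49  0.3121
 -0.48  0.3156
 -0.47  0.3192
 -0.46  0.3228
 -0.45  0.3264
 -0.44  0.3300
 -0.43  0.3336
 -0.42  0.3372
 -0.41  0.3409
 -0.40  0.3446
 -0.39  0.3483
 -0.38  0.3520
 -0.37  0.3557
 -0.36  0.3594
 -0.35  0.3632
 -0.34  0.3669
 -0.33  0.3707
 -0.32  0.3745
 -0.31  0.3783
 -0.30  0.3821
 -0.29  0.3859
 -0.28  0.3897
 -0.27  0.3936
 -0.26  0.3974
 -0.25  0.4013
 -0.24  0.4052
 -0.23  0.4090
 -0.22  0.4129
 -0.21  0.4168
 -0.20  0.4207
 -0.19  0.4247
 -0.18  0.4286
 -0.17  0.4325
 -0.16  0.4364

σ√T = 0.44·√1 = 0.4400
d₁ = [ln(390/340) + (0.053 + ½·0.44²)·1] / (σ√T) = (0.1372 + 0.1498) / 0.4400 = 0.6523 ≈ 0.65
d₂ = 0.6523 − 0.4400 = 0.2123 ≈ 0.21
exp(−rT) = exp(−0.053·1) = 0.9484
N(−d₂) = N(-0.21) = 0.4168;  N(−d₁) = N(-0.65) = 0.2578
P = 340·0.9484·0.4168 − 390·0.2578 = 134.3997 − 100.5420 = 33.8577

$33.86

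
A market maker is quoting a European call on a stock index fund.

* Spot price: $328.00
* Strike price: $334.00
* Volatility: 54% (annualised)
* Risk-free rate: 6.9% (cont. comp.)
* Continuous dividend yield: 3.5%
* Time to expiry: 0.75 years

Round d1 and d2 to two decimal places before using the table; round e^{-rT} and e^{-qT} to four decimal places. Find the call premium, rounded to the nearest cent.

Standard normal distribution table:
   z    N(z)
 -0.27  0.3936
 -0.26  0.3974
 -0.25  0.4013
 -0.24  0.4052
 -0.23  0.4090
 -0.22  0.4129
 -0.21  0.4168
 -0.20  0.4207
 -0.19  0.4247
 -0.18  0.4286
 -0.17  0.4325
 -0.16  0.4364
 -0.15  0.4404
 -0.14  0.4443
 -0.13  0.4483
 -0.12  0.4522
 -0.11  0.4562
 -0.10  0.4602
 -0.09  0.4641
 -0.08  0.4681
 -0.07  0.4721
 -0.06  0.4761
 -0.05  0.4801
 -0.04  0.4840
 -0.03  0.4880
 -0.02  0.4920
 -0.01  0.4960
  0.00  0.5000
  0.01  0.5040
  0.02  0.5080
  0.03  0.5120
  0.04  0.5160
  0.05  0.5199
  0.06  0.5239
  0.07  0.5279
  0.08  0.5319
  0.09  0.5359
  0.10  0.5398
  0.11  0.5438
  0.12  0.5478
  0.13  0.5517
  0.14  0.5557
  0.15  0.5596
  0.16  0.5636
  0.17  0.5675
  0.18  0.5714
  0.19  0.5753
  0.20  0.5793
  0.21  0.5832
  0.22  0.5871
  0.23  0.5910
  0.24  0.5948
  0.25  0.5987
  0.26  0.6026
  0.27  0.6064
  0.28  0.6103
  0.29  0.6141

σ√T = 0.54·√0.75 = 0.4677
d₁ = [ln(328/334) + (0.069 − 0.035 + 0.54²/2)·0.75] / 0.4677 = [-0.0181 + 0.1349] / 0.4677 = 0.2496 ⇒ 0.25
d₂ = d₁ − σ√T = 0.2496 − 0.4677 = -0.2181 ⇒ -0.22
e^(−qT) = e^(−0.035·0.75) = 0.9741;  e^(−rT) = e^(−0.069·0.75) = 0.9496
N(d₁) = N(0.25) = 0.5987;  N(d₂) = N(-0.22) = 0.4129
C = 328·0.9741·0.5987 − 334·0.9496·0.4129 = 191.2875 − 130.9580 = 60.3295

$60.33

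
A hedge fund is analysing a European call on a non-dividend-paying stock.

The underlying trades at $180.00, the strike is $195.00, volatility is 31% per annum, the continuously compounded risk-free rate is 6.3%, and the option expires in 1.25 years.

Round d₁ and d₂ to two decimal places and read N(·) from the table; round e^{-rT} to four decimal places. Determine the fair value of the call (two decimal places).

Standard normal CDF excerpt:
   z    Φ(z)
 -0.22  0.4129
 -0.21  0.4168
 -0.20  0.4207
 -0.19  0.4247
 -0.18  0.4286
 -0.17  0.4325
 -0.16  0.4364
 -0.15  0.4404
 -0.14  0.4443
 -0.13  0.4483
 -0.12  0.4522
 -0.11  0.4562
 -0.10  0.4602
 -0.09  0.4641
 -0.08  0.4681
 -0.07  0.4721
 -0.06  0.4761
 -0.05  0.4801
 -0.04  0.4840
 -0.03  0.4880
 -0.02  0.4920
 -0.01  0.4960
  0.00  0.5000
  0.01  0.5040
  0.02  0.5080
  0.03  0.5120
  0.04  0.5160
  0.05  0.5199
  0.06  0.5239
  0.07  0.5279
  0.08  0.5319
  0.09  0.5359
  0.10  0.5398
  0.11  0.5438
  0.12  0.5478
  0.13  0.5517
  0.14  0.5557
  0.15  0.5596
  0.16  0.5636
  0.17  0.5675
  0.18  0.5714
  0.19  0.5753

$24.90

T = 1.25;  σ√T = 0.3466
d₁ = [ln(180/195) + (0.063 + 0.31²/2)·1.25] / 0.3466 = [-0.0800 + 0.1388] / 0.3466 = 0.1696 ≈ 0.17
d₂ = d₁ − σ√T = 0.1696 − 0.3466 = -0.1770 ≈ -0.18
e^(−rT) = e^(−0.063·1.25) = 0.9243
C = 180·N(0.17) − 195·0.9243·N(-0.18) = 180·0.5675 − 195·0.9243·0.4286 = 102.1500 − 77.2502 = 24.8998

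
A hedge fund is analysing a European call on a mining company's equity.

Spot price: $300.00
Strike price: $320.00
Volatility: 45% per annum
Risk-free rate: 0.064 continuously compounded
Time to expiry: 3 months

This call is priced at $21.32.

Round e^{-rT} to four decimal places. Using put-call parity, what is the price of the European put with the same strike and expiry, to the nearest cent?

$36.23

exp(−rT) = exp(−0.064·0.25) = 0.9841
Put-call parity: C − P = S − K·e^(−rT) = 300 − 320·0.9841 = 300 − 314.9120 = -14.9120
P = C − (C − P) = 21.32 − (-14.9120) = 36.2320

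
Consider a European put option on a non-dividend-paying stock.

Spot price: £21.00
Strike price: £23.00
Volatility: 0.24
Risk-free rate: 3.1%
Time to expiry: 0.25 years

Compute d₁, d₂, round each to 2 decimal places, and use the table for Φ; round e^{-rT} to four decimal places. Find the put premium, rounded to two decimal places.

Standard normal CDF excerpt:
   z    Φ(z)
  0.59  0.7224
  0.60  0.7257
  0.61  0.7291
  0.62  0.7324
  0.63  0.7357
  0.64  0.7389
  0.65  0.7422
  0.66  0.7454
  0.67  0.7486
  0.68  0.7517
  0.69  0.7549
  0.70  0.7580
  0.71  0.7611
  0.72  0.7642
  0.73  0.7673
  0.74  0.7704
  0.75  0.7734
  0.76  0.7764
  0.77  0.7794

σ√T = 0.24 × 0.5000 = 0.1200
d₁ = [ln(21/23) + (0.031 + 0.24²/2)·0.25] / 0.1200 = [-0.0910 + 0.0149] / 0.1200 = -0.6335 ≈ -0.63
d₂ = d₁ − σ√T = -0.6335 − 0.1200 = -0.7535 ≈ -0.75
e^(−rT) = e^(−0.031·0.25) = 0.9923
N(−d₂) = N(0.75) = 0.7734;  N(−d₁) = N(0.63) = 0.7357
P = 23·0.9923·0.7734 − 21·0.7357 = 17.6512 − 15.4497 = 2.2015

£2.20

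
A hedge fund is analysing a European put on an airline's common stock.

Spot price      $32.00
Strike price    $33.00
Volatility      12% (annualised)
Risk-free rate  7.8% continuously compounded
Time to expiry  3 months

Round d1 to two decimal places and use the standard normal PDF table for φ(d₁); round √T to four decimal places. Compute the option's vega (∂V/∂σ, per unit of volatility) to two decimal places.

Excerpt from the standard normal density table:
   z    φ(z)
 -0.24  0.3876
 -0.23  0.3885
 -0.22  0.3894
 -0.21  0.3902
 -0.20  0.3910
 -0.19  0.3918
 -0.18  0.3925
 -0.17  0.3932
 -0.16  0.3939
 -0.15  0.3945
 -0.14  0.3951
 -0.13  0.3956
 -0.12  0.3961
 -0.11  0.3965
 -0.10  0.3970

6.30

T = 0.25;  σ√T = 0.0600
d₁ = [ln(32/33) + (0.078 + 0.12²/2)·0.25] / 0.0600 = [-0.0308 + 0.0213] / 0.0600 = -0.1579 ≈ -0.16
√T = √0.25 = 0.5000
φ(d₁) = φ(-0.16) = 0.3939
vega = S·φ(d₁)·√T = 32·0.3939·0.5000 = 6.3024
(Call and put vega coincide under Black-Scholes.)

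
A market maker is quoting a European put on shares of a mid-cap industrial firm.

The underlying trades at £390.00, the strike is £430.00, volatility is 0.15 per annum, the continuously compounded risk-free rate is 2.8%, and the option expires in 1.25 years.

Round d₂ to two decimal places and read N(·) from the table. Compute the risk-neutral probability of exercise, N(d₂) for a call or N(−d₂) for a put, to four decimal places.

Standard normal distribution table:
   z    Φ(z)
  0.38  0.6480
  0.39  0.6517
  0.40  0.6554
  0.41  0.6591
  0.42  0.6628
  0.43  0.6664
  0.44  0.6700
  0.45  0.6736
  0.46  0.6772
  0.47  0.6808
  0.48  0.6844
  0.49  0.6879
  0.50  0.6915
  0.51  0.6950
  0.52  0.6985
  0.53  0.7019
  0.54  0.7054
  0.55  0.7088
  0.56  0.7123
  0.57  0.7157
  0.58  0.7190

0.6772

T = 1.25;  σ√T = 0.1677
ln(S/K) + (r + σ²/2)T = ln(390/430) + (0.028 + 0.15²/2)·1.25 = -0.0976 + 0.0491 = -0.0486
d₁ = -0.0486 / 0.1677 = -0.2897 ⇒ -0.29
d₂ = d₁ − σ√T = -0.2897 − 0.1677 = -0.4574 ⇒ -0.46
Risk-neutral Pr[S_T < K] = N(−d₂) = N(0.46) = 0.6772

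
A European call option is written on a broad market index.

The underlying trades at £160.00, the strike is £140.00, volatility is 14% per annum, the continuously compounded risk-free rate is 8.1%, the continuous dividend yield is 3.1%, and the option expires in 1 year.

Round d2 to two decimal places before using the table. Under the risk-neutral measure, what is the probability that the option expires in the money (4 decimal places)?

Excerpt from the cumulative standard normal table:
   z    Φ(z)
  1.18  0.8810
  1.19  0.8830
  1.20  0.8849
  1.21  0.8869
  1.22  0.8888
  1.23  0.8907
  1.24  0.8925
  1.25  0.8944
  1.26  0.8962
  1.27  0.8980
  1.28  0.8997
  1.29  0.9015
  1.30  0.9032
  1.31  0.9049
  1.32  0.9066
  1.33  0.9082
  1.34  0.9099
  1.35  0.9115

0.8925

T = 1;  σ√T = 0.1400
d₁ = [ln(160/140) + (0.081 − 0.031 + 0.14²/2)·1] / 0.1400 = [0.1335 + 0.0598] / 0.1400 = 1.3809 which rounds to 1.38
d₂ = d₁ − σ√T = 1.3809 − 0.1400 = 1.2409 which rounds to 1.24
Pr(exercise) under Q = N(d₂) = 0.8925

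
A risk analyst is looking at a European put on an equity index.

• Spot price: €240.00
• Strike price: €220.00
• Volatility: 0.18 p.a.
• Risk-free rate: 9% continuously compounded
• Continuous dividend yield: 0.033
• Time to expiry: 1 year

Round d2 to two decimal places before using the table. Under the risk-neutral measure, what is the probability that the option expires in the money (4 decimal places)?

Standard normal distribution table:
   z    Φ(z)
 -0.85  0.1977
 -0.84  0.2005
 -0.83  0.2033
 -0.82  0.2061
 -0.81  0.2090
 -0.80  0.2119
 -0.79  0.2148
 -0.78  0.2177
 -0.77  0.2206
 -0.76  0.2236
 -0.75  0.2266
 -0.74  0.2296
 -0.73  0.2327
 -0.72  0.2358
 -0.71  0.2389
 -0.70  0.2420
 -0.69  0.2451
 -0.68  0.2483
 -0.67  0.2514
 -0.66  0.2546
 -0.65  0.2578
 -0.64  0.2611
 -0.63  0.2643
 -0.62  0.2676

σ√T = 0.18·√1 = 0.1800
d₁ = [ln(240/220) + (0.09 − 0.033 + ½·0.18²)·1] / (σ√T) = (0.0870 + 0.0732) / 0.1800 = 0.8901 which rounds to 0.89
d₂ = 0.8901 − 0.1800 = 0.7101 which rounds to 0.71
Risk-neutral Pr[S_T < K] = N(−d₂) = N(-0.71) = 0.2389

0.2389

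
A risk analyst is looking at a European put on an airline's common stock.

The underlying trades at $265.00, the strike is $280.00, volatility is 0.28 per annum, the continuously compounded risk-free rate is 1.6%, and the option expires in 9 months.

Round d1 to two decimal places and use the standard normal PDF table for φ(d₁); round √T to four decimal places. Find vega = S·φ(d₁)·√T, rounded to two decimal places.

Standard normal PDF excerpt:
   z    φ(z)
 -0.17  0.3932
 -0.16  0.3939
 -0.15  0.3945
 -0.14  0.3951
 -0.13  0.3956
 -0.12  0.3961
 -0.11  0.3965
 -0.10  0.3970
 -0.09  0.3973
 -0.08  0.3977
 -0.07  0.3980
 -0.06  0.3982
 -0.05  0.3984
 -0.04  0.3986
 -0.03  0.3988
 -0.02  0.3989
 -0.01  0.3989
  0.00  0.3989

91.38

T = 0.75;  σ√T = 0.2425
d₁ = [ln(265/280) + (0.016 + 0.28²/2)·0.75] / 0.2425 = [-0.0551 + 0.0414] / 0.2425 = -0.0563 → -0.06
√T = √0.75 = 0.8660
φ(d₁) = φ(-0.06) = 0.3982
vega = S·φ(d₁)·√T = 265·0.3982·0.8660 = 91.3829
(Vega is the same for a European call and put with the same parameters.)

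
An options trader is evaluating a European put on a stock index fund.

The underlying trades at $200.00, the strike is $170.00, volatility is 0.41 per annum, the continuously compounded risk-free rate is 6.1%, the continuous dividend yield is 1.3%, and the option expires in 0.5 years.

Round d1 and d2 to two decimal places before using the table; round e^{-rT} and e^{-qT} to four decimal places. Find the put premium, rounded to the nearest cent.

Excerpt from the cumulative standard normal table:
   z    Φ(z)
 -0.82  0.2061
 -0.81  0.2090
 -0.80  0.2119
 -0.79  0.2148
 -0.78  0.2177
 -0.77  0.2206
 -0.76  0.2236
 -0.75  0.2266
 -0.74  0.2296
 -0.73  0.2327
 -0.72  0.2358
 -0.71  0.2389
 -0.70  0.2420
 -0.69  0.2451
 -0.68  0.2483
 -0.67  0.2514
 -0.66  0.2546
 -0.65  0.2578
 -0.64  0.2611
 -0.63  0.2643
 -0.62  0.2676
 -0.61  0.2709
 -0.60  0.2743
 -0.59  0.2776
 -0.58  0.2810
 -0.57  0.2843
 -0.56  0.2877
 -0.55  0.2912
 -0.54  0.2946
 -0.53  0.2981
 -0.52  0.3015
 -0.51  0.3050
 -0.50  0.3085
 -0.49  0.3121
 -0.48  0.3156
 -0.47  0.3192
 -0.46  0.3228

$8.19

T = 0.5;  σ√T = 0.2899
d₁ = [ln(200/170) + (0.061 − 0.013 + 0.41²/2)·0.5] / 0.2899 = [0.1625 + 0.0660] / 0.2899 = 0.7883 which rounds to 0.79
d₂ = d₁ − σ√T = 0.7883 − 0.2899 = 0.4984 which rounds to 0.50
e^(−qT) = e^(−0.013·0.5) = 0.9935;  e^(−rT) = e^(−0.061·0.5) = 0.9700
P = 170·0.9700·N(-0.50) − 200·0.9935·N(-0.79) = 170·0.9700·0.3085 − 200·0.9935·0.2148 = 50.8717 − 42.6808 = 8.1909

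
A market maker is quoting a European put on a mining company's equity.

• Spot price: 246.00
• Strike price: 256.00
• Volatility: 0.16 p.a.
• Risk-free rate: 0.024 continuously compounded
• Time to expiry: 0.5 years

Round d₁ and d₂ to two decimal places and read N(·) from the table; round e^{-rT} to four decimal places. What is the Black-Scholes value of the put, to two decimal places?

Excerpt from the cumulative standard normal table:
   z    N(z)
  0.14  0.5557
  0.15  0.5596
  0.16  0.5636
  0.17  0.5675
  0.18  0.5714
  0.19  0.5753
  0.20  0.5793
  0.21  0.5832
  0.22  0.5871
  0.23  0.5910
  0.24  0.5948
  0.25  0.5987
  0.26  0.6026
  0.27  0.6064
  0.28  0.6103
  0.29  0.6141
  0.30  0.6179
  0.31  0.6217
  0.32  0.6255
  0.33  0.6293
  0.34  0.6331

T = 0.5;  σ√T = 0.1131
ln(S/K) + (r + σ²/2)T = ln(246/256) + (0.024 + 0.16²/2)·0.5 = -0.0398 + 0.0184 = -0.0214
d₁ = -0.0214 / 0.1131 = -0.1896 → -0.19
d₂ = d₁ − σ√T = -0.1896 − 0.1131 = -0.3027 → -0.30
e^(−rT) = e^(−0.024·0.5) = 0.9881
P = 256·0.9881·N(0.30) − 246·N(0.19) = 256·0.9881·0.6179 − 246·0.5753 = 156.3000 − 141.5238 = 14.7762

14.78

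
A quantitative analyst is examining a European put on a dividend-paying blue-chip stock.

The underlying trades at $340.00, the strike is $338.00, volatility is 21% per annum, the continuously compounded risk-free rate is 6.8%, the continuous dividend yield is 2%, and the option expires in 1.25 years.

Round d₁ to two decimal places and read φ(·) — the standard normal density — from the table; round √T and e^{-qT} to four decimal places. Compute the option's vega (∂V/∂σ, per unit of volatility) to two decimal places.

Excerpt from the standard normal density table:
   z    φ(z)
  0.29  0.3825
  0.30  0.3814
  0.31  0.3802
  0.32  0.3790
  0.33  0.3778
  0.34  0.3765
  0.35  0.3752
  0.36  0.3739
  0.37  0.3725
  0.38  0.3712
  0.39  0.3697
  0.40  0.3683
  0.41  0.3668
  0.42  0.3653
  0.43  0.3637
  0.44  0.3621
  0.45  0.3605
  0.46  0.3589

σ√T = 0.21·√1.25 = 0.2348
d₁ = [ln(340/338) + (0.068 − 0.02 + ½·0.21²)·1.25] / (σ√T) = (0.0059 + 0.0876) / 0.2348 = 0.3981 which rounds to 0.40
√T = √1.25 = 1.1180
φ(d₁) = φ(0.40) = 0.3683
exp(−qT) = exp(−0.02·1.25) = 0.9753
vega = S·exp(−qT)·φ(d₁)·√T = 340·0.9753·0.3683·1.1180 = 136.5402

136.54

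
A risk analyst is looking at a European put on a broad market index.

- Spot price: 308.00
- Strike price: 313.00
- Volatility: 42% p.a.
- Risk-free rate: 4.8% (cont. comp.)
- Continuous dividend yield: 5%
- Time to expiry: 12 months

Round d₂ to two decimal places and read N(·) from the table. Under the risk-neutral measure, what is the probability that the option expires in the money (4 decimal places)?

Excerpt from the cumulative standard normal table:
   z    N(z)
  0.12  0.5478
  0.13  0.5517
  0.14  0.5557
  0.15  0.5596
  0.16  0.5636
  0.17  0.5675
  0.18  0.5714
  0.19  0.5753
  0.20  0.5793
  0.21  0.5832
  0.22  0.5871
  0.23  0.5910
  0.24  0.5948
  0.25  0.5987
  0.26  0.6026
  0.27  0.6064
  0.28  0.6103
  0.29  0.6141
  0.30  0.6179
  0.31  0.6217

σ√T = 0.42·√1 = 0.4200
d₁ = [ln(308/313) + (0.048 − 0.05 + 0.42²/2)·1] / 0.4200 = [-0.0161 + 0.0862] / 0.4200 = 0.1669 ≈ 0.17
d₂ = d₁ − σ√T = 0.1669 − 0.4200 = -0.2531 ≈ -0.25
Pr(exercise) under Q = N(−d₂) = N(0.25) = 0.5987

0.5987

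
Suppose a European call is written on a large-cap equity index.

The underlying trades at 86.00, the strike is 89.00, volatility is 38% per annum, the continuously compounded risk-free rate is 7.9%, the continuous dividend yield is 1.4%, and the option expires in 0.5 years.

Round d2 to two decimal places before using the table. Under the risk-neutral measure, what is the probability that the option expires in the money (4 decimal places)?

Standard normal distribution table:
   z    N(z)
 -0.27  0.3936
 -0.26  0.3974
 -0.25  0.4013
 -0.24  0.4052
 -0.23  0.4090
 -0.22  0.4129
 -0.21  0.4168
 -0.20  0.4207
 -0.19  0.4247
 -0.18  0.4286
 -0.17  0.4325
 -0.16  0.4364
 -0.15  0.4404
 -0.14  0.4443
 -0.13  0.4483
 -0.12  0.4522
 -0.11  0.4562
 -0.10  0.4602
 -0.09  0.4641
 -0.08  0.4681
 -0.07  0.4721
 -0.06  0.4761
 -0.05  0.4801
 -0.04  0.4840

0.4443

σ√T = 0.38 × 0.7071 = 0.2687
d₁ = [ln(86/89) + (0.079 − 0.014 + 0.38²/2)·0.5] / 0.2687 = [-0.0343 + 0.0686] / 0.2687 = 0.1277 ≈ 0.13
d₂ = d₁ − σ√T = 0.1277 − 0.2687 = -0.1410 ≈ -0.14
Pr(exercise) under Q = N(d₂) = 0.4443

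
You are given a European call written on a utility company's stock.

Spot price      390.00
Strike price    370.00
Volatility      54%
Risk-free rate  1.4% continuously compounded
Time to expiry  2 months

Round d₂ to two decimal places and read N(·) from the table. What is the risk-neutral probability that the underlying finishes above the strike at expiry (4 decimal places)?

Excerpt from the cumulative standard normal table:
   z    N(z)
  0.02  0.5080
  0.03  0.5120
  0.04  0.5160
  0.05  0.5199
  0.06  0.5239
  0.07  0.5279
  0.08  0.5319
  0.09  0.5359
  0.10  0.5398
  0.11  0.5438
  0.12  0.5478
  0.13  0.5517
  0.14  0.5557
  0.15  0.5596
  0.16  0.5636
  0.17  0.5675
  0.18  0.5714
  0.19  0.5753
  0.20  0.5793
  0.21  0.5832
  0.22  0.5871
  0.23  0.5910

0.5557

T = 0.1667;  σ√T = 0.2205
d₁ = [ln(390/370) + (0.014 + ½·0.54²)·0.1667] / (σ√T) = (0.0526 + 0.0266) / 0.2205 = 0.3596 which rounds to 0.36
d₂ = 0.3596 − 0.2205 = 0.1392 which rounds to 0.14
Pr(exercise) under Q = N(d₂) = 0.5557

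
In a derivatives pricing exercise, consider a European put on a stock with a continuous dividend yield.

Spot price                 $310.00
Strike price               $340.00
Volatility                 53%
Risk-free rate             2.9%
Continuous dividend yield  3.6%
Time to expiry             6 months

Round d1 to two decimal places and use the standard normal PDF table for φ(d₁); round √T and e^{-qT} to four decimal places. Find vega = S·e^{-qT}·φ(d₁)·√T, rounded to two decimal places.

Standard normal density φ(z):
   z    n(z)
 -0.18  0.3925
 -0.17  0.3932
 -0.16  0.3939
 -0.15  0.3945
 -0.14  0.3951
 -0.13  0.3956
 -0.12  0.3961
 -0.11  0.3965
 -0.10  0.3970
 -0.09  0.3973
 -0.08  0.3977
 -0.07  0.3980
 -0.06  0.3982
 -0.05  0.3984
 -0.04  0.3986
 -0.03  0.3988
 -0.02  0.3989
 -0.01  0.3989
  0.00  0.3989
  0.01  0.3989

85.69

σ√T = 0.53 × 0.7071 = 0.3748
d₁ = [ln(310/340) + (0.029 − 0.036 + 0.53²/2)·0.5] / 0.3748 = [-0.0924 + 0.0667] / 0.3748 = -0.0684 ≈ -0.07
√T = √0.5 = 0.7071
φ(d₁) = φ(-0.07) = 0.3980
e^(−qT) = e^(−0.036·0.5) = 0.9822
vega = S·e^(−qT)·φ(d₁)·√T = 310·0.9822·0.3980·0.7071 = 85.6891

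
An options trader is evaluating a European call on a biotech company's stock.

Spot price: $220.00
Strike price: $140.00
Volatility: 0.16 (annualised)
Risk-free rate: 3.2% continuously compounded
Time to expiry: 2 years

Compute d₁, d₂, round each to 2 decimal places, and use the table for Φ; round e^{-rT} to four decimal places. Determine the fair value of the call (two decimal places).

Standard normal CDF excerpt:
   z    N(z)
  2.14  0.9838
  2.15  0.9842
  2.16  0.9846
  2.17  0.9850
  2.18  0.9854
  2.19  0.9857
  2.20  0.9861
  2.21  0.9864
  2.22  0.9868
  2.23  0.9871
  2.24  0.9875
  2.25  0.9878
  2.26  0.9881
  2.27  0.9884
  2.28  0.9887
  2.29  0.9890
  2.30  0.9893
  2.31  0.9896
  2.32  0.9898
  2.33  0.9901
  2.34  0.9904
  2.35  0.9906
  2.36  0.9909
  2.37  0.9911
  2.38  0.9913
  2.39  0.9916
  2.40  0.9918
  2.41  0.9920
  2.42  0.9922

σ√T = 0.16·√2 = 0.2263
ln(S/K) + (r + σ²/2)T = ln(220/140) + (0.032 + 0.16²/2)·2 = 0.4520 + 0.0896 = 0.5416
d₁ = 0.5416 / 0.2263 = 2.3935 → 2.39
d₂ = d₁ − σ√T = 2.3935 − 0.2263 = 2.1672 → 2.17
exp(−rT) = exp(−0.032·2) = 0.9380
C = 220·N(2.39) − 140·0.9380·N(2.17) = 220·0.9916 − 140·0.9380·0.9850 = 218.1520 − 129.3502 = 88.8018

$88.80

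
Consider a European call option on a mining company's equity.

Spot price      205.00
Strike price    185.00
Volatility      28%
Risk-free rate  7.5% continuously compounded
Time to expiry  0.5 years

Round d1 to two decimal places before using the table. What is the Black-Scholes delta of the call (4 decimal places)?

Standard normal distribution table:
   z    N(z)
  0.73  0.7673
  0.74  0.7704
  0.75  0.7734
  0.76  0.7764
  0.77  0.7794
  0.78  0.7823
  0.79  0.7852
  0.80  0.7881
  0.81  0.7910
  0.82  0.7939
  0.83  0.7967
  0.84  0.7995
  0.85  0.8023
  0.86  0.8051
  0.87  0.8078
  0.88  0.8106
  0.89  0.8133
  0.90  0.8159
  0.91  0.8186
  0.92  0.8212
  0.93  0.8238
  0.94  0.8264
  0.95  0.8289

T = 0.5;  σ√T = 0.1980
d₁ = [ln(205/185) + (0.075 + 0.28²/2)·0.5] / 0.1980 = [0.1027 + 0.0571] / 0.1980 = 0.8069 which rounds to 0.81
N(d₁) = N(0.81) = 0.7910
Δ_call = N(d₁) = 0.7910

0.7910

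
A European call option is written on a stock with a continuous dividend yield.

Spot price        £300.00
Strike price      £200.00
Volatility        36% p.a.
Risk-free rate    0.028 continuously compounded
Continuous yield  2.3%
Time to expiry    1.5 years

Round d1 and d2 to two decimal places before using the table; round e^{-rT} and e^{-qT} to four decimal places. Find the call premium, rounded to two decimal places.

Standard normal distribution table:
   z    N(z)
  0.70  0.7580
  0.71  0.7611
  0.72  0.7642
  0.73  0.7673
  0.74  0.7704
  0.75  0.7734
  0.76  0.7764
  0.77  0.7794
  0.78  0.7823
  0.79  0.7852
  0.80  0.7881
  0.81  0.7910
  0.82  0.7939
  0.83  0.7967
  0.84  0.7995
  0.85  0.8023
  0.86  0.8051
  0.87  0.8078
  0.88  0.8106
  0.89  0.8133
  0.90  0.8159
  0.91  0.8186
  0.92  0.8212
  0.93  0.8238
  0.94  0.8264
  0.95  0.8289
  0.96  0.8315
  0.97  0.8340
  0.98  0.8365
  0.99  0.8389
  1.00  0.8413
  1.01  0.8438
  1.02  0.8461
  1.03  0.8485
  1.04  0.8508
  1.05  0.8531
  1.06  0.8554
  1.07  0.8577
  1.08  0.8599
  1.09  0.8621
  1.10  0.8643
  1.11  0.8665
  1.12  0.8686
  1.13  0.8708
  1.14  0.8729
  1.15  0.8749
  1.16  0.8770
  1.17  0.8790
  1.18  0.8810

£107.62

σ√T = 0.36 × 1.2247 = 0.4409
ln(S/K) + (r − q + σ²/2)T = ln(300/200) + (0.028 − 0.023 + 0.36²/2)·1.5 = 0.4055 + 0.1047 = 0.5102
d₁ = 0.5102 / 0.4409 = 1.1571 which rounds to 1.16
d₂ = d₁ − σ√T = 1.1571 − 0.4409 = 0.7162 which rounds to 0.72
exp(−qT) = exp(−0.023·1.5) = 0.9661;  exp(−rT) = exp(−0.028·1.5) = 0.9589
N(d₁) = N(1.16) = 0.8770;  N(d₂) = N(0.72) = 0.7642
C = 300·0.9661·0.8770 − 200·0.9589·0.7642 = 254.1809 − 146.5583 = 107.6226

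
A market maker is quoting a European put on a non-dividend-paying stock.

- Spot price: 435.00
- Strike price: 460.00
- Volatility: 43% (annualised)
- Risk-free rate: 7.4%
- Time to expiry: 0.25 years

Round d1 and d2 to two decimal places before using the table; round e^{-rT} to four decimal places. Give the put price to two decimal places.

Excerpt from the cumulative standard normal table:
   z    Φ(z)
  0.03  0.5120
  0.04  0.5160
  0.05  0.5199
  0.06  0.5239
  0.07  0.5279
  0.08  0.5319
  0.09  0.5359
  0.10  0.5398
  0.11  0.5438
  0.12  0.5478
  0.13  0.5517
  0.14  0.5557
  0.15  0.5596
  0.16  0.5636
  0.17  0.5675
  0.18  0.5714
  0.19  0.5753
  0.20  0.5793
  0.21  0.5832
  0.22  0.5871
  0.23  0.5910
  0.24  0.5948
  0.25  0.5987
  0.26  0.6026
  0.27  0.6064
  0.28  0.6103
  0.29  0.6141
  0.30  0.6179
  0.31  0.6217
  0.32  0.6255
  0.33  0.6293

T = 0.25;  σ√T = 0.2150
d₁ = [ln(435/460) + (0.074 + 0.43²/2)·0.25] / 0.2150 = [-0.0559 + 0.0416] / 0.2150 = -0.0664 → -0.07
d₂ = d₁ − σ√T = -0.0664 − 0.2150 = -0.2814 → -0.28
exp(−rT) = exp(−0.074·0.25) = 0.9817
N(−d₂) = N(0.28) = 0.6103;  N(−d₁) = N(0.07) = 0.5279
P = 460·0.9817·0.6103 − 435·0.5279 = 275.6005 − 229.6365 = 45.9640

45.96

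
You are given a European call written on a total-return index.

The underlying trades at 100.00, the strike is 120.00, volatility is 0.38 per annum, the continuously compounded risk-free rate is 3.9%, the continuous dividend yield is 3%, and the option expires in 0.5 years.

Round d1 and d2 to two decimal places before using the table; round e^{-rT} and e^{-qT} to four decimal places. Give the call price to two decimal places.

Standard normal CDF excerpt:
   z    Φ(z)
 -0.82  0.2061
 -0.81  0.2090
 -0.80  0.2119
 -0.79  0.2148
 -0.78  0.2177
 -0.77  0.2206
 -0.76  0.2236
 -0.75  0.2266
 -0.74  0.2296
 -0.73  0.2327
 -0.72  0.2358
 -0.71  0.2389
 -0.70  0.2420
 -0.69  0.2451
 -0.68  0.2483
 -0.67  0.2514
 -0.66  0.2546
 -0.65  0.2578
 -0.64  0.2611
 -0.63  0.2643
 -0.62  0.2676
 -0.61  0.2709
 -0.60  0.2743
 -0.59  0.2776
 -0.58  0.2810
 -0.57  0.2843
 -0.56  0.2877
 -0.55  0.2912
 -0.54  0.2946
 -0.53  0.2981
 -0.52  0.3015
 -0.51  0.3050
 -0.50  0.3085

T = 0.5;  σ√T = 0.2687
d₁ = [ln(100/120) + (0.039 − 0.03 + 0.38²/2)·0.5] / 0.2687 = [-0.1823 + 0.0406] / 0.2687 = -0.5274 ≈ -0.53
d₂ = d₁ − σ√T = -0.5274 − 0.2687 = -0.7961 ≈ -0.80
exp(−qT) = exp(−0.03·0.5) = 0.9851;  exp(−rT) = exp(−0.039·0.5) = 0.9807
N(d₁) = N(-0.53) = 0.2981;  N(d₂) = N(-0.80) = 0.2119
C = 100·0.9851·0.2981 − 120·0.9807·0.2119 = 29.3658 − 24.9372 = 4.4286

4.43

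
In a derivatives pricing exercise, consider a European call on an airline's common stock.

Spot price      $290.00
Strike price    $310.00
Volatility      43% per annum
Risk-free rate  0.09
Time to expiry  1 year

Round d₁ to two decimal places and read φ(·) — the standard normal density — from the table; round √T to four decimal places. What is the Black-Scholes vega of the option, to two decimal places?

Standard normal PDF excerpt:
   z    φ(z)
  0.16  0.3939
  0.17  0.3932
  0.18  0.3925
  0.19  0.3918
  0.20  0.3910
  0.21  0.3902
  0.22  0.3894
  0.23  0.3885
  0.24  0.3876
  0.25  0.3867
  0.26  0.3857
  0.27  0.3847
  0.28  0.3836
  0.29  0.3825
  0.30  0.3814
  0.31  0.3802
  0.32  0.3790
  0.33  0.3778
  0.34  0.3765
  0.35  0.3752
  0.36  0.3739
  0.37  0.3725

T = 1;  σ√T = 0.4300
d₁ = [ln(290/310) + (0.09 + 0.43²/2)·1] / 0.4300 = [-0.0667 + 0.1825] / 0.4300 = 0.2692 ⇒ 0.27
√T = √1 = 1.0000
φ(d₁) = φ(0.27) = 0.3847
vega = S·φ(d₁)·√T = 290·0.3847·1.0000 = 111.5630

111.56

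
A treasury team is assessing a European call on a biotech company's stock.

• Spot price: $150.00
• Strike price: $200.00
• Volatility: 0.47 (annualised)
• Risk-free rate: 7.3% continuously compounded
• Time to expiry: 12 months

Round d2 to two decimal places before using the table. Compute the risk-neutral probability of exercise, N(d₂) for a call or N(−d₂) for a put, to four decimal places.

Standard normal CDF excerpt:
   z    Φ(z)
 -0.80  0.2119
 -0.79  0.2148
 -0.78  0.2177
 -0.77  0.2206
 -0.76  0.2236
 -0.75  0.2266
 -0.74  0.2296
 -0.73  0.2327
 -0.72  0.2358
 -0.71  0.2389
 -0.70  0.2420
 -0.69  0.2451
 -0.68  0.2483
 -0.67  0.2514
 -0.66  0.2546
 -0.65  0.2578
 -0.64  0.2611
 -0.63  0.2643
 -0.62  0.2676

0.2451

σ√T = 0.47·√1 = 0.4700
d₁ = [ln(150/200) + (0.073 + 0.47²/2)·1] / 0.4700 = [-0.2877 + 0.1835] / 0.4700 = -0.2218 which rounds to -0.22
d₂ = d₁ − σ√T = -0.2218 − 0.4700 = -0.6918 which rounds to -0.69
Pr(exercise) under Q = N(d₂) = 0.2451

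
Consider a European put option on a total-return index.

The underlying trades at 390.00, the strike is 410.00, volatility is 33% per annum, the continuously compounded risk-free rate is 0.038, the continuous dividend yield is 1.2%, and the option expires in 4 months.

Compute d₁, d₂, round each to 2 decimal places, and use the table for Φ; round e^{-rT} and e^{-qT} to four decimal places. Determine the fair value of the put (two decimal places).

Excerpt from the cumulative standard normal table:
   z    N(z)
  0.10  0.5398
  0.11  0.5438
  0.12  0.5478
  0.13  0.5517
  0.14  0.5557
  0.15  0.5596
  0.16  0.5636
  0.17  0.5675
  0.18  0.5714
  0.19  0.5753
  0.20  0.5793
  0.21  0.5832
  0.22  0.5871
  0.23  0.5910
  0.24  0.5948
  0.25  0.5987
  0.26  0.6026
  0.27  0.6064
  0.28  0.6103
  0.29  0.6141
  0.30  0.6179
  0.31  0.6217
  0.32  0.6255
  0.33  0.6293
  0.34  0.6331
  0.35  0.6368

38.90

σ√T = 0.33·√0.3333 = 0.1905
d₁ = [ln(390/410) + (0.038 − 0.012 + 0.33²/2)·0.3333] / 0.1905 = [-0.0500 + 0.0268] / 0.1905 = -0.1217 → -0.12
d₂ = d₁ − σ√T = -0.1217 − 0.1905 = -0.3123 → -0.31
exp(−qT) = exp(−0.012·0.3333) = 0.9960;  exp(−rT) = exp(−0.038·0.3333) = 0.9874
N(−d₂) = N(0.31) = 0.6217;  N(−d₁) = N(0.12) = 0.5478
P = 410·0.9874·0.6217 − 390·0.9960·0.5478 = 251.6853 − 212.7874 = 38.8979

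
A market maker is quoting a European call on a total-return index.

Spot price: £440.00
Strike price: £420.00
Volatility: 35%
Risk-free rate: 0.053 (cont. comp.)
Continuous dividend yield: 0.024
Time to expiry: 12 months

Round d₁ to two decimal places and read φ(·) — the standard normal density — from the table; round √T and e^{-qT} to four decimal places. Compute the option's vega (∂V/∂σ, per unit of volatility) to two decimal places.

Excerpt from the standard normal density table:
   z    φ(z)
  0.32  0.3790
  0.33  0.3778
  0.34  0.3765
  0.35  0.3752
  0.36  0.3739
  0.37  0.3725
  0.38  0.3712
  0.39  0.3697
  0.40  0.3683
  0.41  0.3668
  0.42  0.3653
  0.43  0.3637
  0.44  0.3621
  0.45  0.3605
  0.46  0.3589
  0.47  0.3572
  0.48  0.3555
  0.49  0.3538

σ√T = 0.35 × 1.0000 = 0.3500
d₁ = [ln(440/420) + (0.053 − 0.024 + 0.35²/2)·1] / 0.3500 = [0.0465 + 0.0902] / 0.3500 = 0.3908 which rounds to 0.39
√T = √1 = 1.0000
φ(d₁) = φ(0.39) = 0.3697
e^(−qT) = e^(−0.024·1) = 0.9763
vega = S·e^(−qT)·φ(d₁)·√T = 440·0.9763·0.3697·1.0000 = 158.8128
(Call and put vega coincide under Black-Scholes.)

158.81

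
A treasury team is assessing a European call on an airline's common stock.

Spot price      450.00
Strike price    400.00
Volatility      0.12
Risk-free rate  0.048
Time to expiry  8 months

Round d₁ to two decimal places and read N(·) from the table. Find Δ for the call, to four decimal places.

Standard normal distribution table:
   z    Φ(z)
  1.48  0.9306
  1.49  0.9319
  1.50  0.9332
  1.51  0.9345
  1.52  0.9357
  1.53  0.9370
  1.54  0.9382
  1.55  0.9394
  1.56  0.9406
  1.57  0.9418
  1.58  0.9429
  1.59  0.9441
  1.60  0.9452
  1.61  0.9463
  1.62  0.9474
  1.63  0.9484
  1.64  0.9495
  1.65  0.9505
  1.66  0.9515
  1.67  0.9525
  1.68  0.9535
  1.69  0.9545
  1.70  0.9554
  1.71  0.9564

σ√T = 0.12·√0.6667 = 0.0980
d₁ = [ln(450/400) + (0.048 + 0.12²/2)·0.6667] / 0.0980 = [0.1178 + 0.0368] / 0.0980 = 1.5777 ⇒ 1.58
N(d₁) = N(1.58) = 0.9429
Δ_call = N(d₁) = 0.9429

0.9429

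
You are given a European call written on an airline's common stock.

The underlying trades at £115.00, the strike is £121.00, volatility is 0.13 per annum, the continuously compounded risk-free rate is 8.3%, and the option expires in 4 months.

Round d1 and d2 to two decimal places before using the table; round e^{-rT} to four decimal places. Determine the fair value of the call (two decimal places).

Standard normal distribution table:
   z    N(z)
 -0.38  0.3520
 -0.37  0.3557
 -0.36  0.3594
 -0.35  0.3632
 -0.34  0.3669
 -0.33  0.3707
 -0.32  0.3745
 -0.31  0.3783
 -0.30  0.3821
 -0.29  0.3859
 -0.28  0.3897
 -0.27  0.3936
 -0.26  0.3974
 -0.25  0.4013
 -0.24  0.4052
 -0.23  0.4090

σ√T = 0.13 × 0.5774 = 0.0751
ln(S/K) + (r + σ²/2)T = ln(115/121) + (0.083 + 0.13²/2)·0.3333 = -0.0509 + 0.0305 = -0.0204
d₁ = -0.0204 / 0.0751 = -0.2715 which rounds to -0.27
d₂ = d₁ − σ√T = -0.2715 − 0.0751 = -0.3465 which rounds to -0.35
exp(−rT) = exp(−0.083·0.3333) = 0.9727
N(d₁) = N(-0.27) = 0.3936;  N(d₂) = N(-0.35) = 0.3632
C = 115·0.3936 − 121·0.9727·0.3632 = 45.2640 − 42.7474 = 2.5166

£2.52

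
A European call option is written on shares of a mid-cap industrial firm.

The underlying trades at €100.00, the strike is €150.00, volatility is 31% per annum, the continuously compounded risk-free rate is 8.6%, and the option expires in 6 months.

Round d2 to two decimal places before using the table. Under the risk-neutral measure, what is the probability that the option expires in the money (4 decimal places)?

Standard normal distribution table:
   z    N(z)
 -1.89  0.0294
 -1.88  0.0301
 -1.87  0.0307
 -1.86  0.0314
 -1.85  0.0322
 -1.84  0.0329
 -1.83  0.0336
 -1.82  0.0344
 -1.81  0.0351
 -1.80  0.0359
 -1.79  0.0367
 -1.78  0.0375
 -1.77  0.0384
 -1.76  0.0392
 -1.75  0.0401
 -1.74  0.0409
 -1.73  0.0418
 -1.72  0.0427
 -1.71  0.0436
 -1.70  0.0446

0.0392

σ√T = 0.31 × 0.7071 = 0.2192
ln(S/K) + (r + σ²/2)T = ln(100/150) + (0.086 + 0.31²/2)·0.5 = -0.4055 + 0.0670 = -0.3384
d₁ = -0.3384 / 0.2192 = -1.5440 ⇒ -1.54
d₂ = d₁ − σ√T = -1.5440 − 0.2192 = -1.7632 ⇒ -1.76
Risk-neutral Pr[S_T > K] = N(d₂) = N(-1.76) = 0.0392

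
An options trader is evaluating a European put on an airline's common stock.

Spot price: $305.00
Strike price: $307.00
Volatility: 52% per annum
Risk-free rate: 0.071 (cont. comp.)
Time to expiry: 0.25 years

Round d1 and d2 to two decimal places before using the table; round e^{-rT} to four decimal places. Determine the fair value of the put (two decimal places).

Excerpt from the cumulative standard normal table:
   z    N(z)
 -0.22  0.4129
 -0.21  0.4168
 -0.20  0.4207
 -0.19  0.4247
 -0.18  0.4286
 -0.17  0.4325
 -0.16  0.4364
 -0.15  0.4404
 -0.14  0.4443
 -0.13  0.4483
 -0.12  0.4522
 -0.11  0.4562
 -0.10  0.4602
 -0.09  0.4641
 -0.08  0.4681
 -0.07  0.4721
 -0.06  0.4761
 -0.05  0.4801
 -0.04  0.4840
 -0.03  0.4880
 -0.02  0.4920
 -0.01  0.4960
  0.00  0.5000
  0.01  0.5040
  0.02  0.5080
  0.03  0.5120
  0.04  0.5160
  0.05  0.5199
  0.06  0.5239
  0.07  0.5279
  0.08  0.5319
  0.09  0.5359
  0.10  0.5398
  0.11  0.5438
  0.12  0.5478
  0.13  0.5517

$29.71

σ√T = 0.52·√0.25 = 0.2600
ln(S/K) + (r + σ²/2)T = ln(305/307) + (0.071 + 0.52²/2)·0.25 = -0.0065 + 0.0515 = 0.0450
d₁ = 0.0450 / 0.2600 = 0.1731 which rounds to 0.17
d₂ = d₁ − σ√T = 0.1731 − 0.2600 = -0.0869 which rounds to -0.09
exp(−rT) = exp(−0.071·0.25) = 0.9824
P = 307·0.9824·N(0.09) − 305·N(-0.17) = 307·0.9824·0.5359 − 305·0.4325 = 161.6257 − 131.9125 = 29.7132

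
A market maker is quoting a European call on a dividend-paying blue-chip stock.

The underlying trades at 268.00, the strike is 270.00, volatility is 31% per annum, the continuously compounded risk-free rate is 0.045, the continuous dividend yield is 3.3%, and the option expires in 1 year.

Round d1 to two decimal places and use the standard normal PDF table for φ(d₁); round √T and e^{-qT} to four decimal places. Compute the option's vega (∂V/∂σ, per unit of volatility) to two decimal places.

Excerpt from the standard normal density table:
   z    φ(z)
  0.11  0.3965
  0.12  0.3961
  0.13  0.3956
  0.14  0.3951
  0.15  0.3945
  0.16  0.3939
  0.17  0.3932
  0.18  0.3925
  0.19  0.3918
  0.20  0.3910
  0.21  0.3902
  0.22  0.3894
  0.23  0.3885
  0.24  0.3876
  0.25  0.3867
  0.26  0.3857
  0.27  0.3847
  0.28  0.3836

T = 1;  σ√T = 0.3100
d₁ = [ln(268/270) + (0.045 − 0.033 + 0.31²/2)·1] / 0.3100 = [-0.0074 + 0.0600] / 0.3100 = 0.1697 ⇒ 0.17
√T = √1 = 1.0000
φ(d₁) = φ(0.17) = 0.3932
exp(−qT) = exp(−0.033·1) = 0.9675
vega = S·exp(−qT)·φ(d₁)·√T = 268·0.9675·0.3932·1.0000 = 101.9528

101.95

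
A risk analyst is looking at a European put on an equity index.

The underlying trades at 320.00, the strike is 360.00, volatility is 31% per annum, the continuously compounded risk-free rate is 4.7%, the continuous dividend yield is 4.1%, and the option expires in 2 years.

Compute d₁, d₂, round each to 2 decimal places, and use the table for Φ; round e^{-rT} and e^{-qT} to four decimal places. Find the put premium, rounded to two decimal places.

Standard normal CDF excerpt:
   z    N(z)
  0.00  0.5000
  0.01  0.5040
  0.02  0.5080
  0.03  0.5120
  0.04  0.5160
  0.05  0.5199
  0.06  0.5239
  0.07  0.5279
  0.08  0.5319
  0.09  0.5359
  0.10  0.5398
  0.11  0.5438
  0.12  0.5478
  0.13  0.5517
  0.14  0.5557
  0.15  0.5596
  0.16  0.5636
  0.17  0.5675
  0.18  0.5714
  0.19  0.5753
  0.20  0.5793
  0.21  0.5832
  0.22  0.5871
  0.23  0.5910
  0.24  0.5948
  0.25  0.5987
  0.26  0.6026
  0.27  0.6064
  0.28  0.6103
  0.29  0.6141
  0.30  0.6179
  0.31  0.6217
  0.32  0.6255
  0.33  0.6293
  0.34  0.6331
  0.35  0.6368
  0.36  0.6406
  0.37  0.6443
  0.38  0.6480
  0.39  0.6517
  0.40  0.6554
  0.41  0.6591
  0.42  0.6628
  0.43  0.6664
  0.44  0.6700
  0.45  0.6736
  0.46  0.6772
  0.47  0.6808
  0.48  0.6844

σ√T = 0.31·√2 = 0.4384
ln(S/K) + (r − q + σ²/2)T = ln(320/360) + (0.047 − 0.041 + 0.31²/2)·2 = -0.1178 + 0.1081 = -0.0097
d₁ = -0.0097 / 0.4384 = -0.0221 ≈ -0.02
d₂ = d₁ − σ√T = -0.0221 − 0.4384 = -0.4605 ≈ -0.46
e^(−qT) = e^(−0.041·2) = 0.9213;  e^(−rT) = e^(−0.047·2) = 0.9103
P = 360·0.9103·N(0.46) − 320·0.9213·N(0.02) = 360·0.9103·0.6772 − 320·0.9213·0.5080 = 221.9239 − 149.7665 = 72.1573

72.16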